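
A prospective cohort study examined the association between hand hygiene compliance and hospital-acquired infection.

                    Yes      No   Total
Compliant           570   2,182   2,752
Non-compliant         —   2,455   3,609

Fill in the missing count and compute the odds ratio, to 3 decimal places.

0.556

The missing cell is in the unexposed row: 3609 − 2455 = 1154.
So a = 570, b = 2182, c = 1154, d = 2455.
OR = (a·d)/(b·c) = (570 × 2455) / (2182 × 1154) = 1399350 / 2518028 = 0.55573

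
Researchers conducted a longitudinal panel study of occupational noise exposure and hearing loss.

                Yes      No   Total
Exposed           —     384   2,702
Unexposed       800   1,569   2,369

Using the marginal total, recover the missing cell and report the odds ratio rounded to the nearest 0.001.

11.839

The missing cell is in the exposed row: 2702 − 384 = 2318.
So a = 2318, b = 384, c = 800, d = 1569.
OR = (a·d)/(b·c) = (2318 × 1569) / (384 × 800) = 3636942 / 307200 = 11.83900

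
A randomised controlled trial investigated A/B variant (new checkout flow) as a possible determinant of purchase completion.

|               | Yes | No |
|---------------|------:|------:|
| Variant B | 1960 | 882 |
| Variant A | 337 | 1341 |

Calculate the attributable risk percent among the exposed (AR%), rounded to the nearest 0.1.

70.9

Cells: a = 1960, b = 882, c = 337, d = 1341.
Risk in exposed = 1960/2842 = 0.68966; risk in unexposed = 337/1678 = 0.20083.
RR = 0.68966/0.20083 = 3.43395
AR% = (RR − 1)/RR × 100 = (3.43395 − 1)/3.43395 × 100 = 70.8790%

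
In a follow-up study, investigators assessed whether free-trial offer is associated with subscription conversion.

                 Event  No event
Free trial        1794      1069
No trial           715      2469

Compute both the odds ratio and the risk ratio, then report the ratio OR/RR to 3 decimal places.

2.077

Cells: a = 1794, b = 1069, c = 715, d = 2469.
OR = (1794·2469)/(1069·715) = 4429386/764335 = 5.79508
Risk in exposed = 1794/2863 = 0.62662; risk in unexposed = 715/3184 = 0.22456; RR = 2.79041
OR/RR = 5.79508 / 2.79041 = 2.07679
The outcome is not rare, so the OR lies further from 1 than the RR.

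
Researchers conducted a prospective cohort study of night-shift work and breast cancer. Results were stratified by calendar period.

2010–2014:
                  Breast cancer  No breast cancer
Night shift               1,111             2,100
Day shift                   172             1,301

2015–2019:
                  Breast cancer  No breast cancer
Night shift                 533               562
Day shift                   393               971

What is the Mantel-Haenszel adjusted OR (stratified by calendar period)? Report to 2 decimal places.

3.11

OR_MH = Σ(aᵢdᵢ/nᵢ) / Σ(bᵢcᵢ/nᵢ), where nᵢ is the stratum total.
Stratum 1 (2010–2014): n = 4684; a·d/n = 1111·1301/4684 = 308.5848; b·c/n = 2100·172/4684 = 77.1136
Stratum 2 (2015–2019): n = 2459; a·d/n = 533·971/2459 = 210.4689; b·c/n = 562·393/2459 = 89.8194
OR_MH = (308.5848 + 210.4689) / (77.1136 + 89.8194) = 519.0536 / 166.9330 = 3.10935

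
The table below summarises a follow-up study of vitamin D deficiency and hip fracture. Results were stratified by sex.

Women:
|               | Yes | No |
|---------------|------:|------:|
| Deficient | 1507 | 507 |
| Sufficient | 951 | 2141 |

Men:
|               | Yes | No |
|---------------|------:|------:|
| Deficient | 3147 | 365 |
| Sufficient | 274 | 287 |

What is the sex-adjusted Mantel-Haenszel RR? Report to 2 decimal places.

RR_MH = Σ(aᵢ·n₀ᵢ/nᵢ) / Σ(cᵢ·n₁ᵢ/nᵢ), with n₁ᵢ = aᵢ+bᵢ (exposed), n₀ᵢ = cᵢ+dᵢ (unexposed), nᵢ = n₁ᵢ+n₀ᵢ.
Stratum 1 (Women): n₁ = 2014, n₀ = 3092, n = 5106; a·n₀/n = 1507·3092/5106 = 912.5821; c·n₁/n = 951·2014/5106 = 375.1105
Stratum 2 (Men): n₁ = 3512, n₀ = 561, n = 4073; a·n₀/n = 3147·561/4073 = 433.4562; c·n₁/n = 274·3512/4073 = 236.2603
RR_MH = (912.5821 + 433.4562) / (375.1105 + 236.2603) = 1346.0382 / 611.3707 = 2.20167

2.20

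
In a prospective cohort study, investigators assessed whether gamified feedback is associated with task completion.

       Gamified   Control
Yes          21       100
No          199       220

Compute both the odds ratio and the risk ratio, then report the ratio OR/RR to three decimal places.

Reading the table with exposure as columns: a = 21 (Gamified, case), b = 199 (Gamified, non-case), c = 100 (Control, case), d = 220.
OR = (21·220)/(199·100) = 4620/19900 = 0.23216
Risk in exposed = 21/220 = 0.09545; risk in unexposed = 100/320 = 0.31250; RR = 0.30545
OR/RR = 0.23216 / 0.30545 = 0.76005
The outcome is not rare, so the OR lies further from 1 than the RR.

0.760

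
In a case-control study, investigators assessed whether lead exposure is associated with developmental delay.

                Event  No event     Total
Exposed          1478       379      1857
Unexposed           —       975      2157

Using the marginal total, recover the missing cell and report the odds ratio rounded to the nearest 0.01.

3.22

The missing cell is in the unexposed row: 2157 − 975 = 1182.
So a = 1478, b = 379, c = 1182, d = 975.
OR = (a·d)/(b·c) = (1478 × 975) / (379 × 1182) = 1441050 / 447978 = 3.21679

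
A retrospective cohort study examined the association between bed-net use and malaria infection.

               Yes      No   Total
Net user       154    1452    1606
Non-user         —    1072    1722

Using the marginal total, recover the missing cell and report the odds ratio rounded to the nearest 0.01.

The missing cell is in the unexposed row: 1722 − 1072 = 650.
So a = 154, b = 1452, c = 650, d = 1072.
OR = (a·d)/(b·c) = (154 × 1072) / (1452 × 650) = 165088 / 943800 = 0.17492

0.17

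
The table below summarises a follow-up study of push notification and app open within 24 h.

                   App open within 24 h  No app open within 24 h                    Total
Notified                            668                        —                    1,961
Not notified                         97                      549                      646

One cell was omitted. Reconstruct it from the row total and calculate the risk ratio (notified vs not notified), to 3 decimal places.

The missing cell is in the exposed row: 1961 − 668 = 1293.
So a = 668, b = 1293, c = 97, d = 549.
RR = [a/(a+b)] / [c/(c+d)] = (668/1961) / (97/646) = 0.34064/0.15015 = 2.26861

2.269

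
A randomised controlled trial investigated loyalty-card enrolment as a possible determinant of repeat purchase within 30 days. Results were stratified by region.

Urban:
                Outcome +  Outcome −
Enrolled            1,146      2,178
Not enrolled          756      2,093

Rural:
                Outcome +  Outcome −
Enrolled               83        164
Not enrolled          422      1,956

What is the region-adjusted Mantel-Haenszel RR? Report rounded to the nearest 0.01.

RR_MH = Σ(aᵢ·n₀ᵢ/nᵢ) / Σ(cᵢ·n₁ᵢ/nᵢ), with n₁ᵢ = aᵢ+bᵢ (exposed), n₀ᵢ = cᵢ+dᵢ (unexposed), nᵢ = n₁ᵢ+n₀ᵢ.
Stratum 1 (Urban): n₁ = 3324, n₀ = 2849, n = 6173; a·n₀/n = 1146·2849/6173 = 528.9088; c·n₁/n = 756·3324/6173 = 407.0863
Stratum 2 (Rural): n₁ = 247, n₀ = 2378, n = 2625; a·n₀/n = 83·2378/2625 = 75.1901; c·n₁/n = 422·247/2625 = 39.7082
RR_MH = (528.9088 + 75.1901) / (407.0863 + 39.7082) = 604.0989 / 446.7945 = 1.35207

1.35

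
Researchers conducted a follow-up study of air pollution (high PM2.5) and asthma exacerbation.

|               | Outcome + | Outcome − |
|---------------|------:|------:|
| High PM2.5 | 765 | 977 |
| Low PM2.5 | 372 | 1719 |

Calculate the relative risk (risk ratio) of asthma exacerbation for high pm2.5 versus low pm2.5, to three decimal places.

Cells: a = 765, b = 977, c = 372, d = 1719.
Risk in exposed = 765/1742 = 0.43915; risk in unexposed = 372/2091 = 0.17791.
RR = 0.43915 / 0.17791 = 2.46845
The risk among the exposed is 2.47 times that among the unexposed.

2.468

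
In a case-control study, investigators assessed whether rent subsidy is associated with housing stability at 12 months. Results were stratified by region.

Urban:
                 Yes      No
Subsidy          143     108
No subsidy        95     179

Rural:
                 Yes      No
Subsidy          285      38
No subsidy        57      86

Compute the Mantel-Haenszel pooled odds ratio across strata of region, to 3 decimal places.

4.190

OR_MH = Σ(aᵢdᵢ/nᵢ) / Σ(bᵢcᵢ/nᵢ), where nᵢ is the stratum total.
Stratum 1 (Urban): n = 525; a·d/n = 143·179/525 = 48.7562; b·c/n = 108·95/525 = 19.5429
Stratum 2 (Rural): n = 466; a·d/n = 285·86/466 = 52.5966; b·c/n = 38·57/466 = 4.6481
OR_MH = (48.7562 + 52.5966) / (19.5429 + 4.6481) = 101.3528 / 24.1909 = 4.18970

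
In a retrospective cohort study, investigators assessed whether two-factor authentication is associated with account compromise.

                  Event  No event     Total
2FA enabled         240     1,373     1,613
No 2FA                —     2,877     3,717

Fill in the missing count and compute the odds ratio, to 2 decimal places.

0.60

The missing cell is in the unexposed row: 3717 − 2877 = 840.
So a = 240, b = 1373, c = 840, d = 2877.
OR = (a·d)/(b·c) = (240 × 2877) / (1373 × 840) = 690480 / 1153320 = 0.59869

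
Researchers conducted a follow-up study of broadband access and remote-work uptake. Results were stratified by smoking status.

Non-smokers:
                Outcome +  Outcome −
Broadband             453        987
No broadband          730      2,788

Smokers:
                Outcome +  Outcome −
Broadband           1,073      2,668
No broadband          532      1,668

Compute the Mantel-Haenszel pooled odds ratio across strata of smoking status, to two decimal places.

OR_MH = Σ(aᵢdᵢ/nᵢ) / Σ(bᵢcᵢ/nᵢ), where nᵢ is the stratum total.
Stratum 1 (Non-smokers): n = 4958; a·d/n = 453·2788/4958 = 254.7326; b·c/n = 987·730/4958 = 145.3227
Stratum 2 (Smokers): n = 5941; a·d/n = 1073·1668/5941 = 301.2564; b·c/n = 2668·532/5941 = 238.9120
OR_MH = (254.7326 + 301.2564) / (145.3227 + 238.9120) = 555.9889 / 384.2347 = 1.44700

1.45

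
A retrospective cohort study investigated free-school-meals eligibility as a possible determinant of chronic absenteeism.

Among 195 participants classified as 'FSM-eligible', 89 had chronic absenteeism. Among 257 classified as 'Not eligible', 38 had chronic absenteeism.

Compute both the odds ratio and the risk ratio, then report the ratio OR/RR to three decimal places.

1.568

From the description: a = 89, b = 106, c = 38, d = 219.
OR = (89·219)/(106·38) = 19491/4028 = 4.83888
Risk in exposed = 89/195 = 0.45641; risk in unexposed = 38/257 = 0.14786; RR = 3.08677
OR/RR = 4.83888 / 3.08677 = 1.56762
The outcome is not rare, so the OR lies further from 1 than the RR.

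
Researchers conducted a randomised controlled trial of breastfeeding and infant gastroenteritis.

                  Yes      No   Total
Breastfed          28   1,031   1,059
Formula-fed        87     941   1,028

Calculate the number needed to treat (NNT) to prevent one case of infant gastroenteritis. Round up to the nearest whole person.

18

Risk in treated group = 28/1059 = 0.02644; risk in control = 87/1028 = 0.08463.
Absolute risk reduction = 0.08463 − 0.02644 = 0.05819
NNT = 1 / ARR = 1 / 0.05819 = 17.185 → round up → 18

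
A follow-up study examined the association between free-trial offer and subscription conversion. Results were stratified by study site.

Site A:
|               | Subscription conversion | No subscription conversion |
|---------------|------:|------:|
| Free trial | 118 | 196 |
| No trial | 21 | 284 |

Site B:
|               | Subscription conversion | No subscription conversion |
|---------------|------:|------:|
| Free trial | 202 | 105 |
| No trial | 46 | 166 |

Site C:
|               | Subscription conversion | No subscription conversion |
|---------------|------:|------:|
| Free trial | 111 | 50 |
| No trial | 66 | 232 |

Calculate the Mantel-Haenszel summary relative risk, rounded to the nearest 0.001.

3.486

RR_MH = Σ(aᵢ·n₀ᵢ/nᵢ) / Σ(cᵢ·n₁ᵢ/nᵢ), with n₁ᵢ = aᵢ+bᵢ (exposed), n₀ᵢ = cᵢ+dᵢ (unexposed), nᵢ = n₁ᵢ+n₀ᵢ.
Stratum 1 (Site A): n₁ = 314, n₀ = 305, n = 619; a·n₀/n = 118·305/619 = 58.1422; c·n₁/n = 21·314/619 = 10.6527
Stratum 2 (Site B): n₁ = 307, n₀ = 212, n = 519; a·n₀/n = 202·212/519 = 82.5125; c·n₁/n = 46·307/519 = 27.2100
Stratum 3 (Site C): n₁ = 161, n₀ = 298, n = 459; a·n₀/n = 111·298/459 = 72.0654; c·n₁/n = 66·161/459 = 23.1503
RR_MH = (58.1422 + 82.5125 + 72.0654) / (10.6527 + 27.2100 + 23.1503) = 212.7200 / 61.0130 = 3.48647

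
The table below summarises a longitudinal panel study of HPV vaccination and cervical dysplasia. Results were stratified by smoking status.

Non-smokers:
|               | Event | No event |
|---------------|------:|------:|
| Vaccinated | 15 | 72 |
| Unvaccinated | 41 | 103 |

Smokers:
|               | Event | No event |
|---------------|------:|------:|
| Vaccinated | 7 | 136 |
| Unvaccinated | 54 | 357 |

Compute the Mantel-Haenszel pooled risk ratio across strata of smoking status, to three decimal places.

0.495

RR_MH = Σ(aᵢ·n₀ᵢ/nᵢ) / Σ(cᵢ·n₁ᵢ/nᵢ), with n₁ᵢ = aᵢ+bᵢ (exposed), n₀ᵢ = cᵢ+dᵢ (unexposed), nᵢ = n₁ᵢ+n₀ᵢ.
Stratum 1 (Non-smokers): n₁ = 87, n₀ = 144, n = 231; a·n₀/n = 15·144/231 = 9.3506; c·n₁/n = 41·87/231 = 15.4416
Stratum 2 (Smokers): n₁ = 143, n₀ = 411, n = 554; a·n₀/n = 7·411/554 = 5.1931; c·n₁/n = 54·143/554 = 13.9386
RR_MH = (9.3506 + 5.1931) / (15.4416 + 13.9386) = 14.5438 / 29.3802 = 0.49502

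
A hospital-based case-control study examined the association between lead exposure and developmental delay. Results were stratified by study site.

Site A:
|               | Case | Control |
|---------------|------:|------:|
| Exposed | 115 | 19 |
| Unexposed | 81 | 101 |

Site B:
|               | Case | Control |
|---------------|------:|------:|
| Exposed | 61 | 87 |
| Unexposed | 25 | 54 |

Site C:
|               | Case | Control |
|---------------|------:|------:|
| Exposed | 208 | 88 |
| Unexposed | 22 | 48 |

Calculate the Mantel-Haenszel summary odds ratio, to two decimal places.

OR_MH = Σ(aᵢdᵢ/nᵢ) / Σ(bᵢcᵢ/nᵢ), where nᵢ is the stratum total.
Stratum 1 (Site A): n = 316; a·d/n = 115·101/316 = 36.7563; b·c/n = 19·81/316 = 4.8703
Stratum 2 (Site B): n = 227; a·d/n = 61·54/227 = 14.5110; b·c/n = 87·25/227 = 9.5815
Stratum 3 (Site C): n = 366; a·d/n = 208·48/366 = 27.2787; b·c/n = 88·22/366 = 5.2896
OR_MH = (36.7563 + 14.5110 + 27.2787) / (4.8703 + 9.5815 + 5.2896) = 78.5460 / 19.7414 = 3.97875

3.98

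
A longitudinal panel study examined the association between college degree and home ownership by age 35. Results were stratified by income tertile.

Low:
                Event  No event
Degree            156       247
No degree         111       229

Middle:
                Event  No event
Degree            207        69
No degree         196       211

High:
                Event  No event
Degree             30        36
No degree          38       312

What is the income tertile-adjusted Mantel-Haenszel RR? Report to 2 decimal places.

1.51

RR_MH = Σ(aᵢ·n₀ᵢ/nᵢ) / Σ(cᵢ·n₁ᵢ/nᵢ), with n₁ᵢ = aᵢ+bᵢ (exposed), n₀ᵢ = cᵢ+dᵢ (unexposed), nᵢ = n₁ᵢ+n₀ᵢ.
Stratum 1 (Low): n₁ = 403, n₀ = 340, n = 743; a·n₀/n = 156·340/743 = 71.3863; c·n₁/n = 111·403/743 = 60.2059
Stratum 2 (Middle): n₁ = 276, n₀ = 407, n = 683; a·n₀/n = 207·407/683 = 123.3514; c·n₁/n = 196·276/683 = 79.2035
Stratum 3 (High): n₁ = 66, n₀ = 350, n = 416; a·n₀/n = 30·350/416 = 25.2404; c·n₁/n = 38·66/416 = 6.0288
RR_MH = (71.3863 + 123.3514 + 25.2404) / (60.2059 + 79.2035 + 6.0288) = 219.9780 / 145.4383 = 1.51252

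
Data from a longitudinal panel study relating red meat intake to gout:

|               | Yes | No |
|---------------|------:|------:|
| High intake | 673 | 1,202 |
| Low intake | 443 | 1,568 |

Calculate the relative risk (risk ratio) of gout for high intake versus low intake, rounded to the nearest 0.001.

Cells: a = 673, b = 1202, c = 443, d = 1568.
Risk in exposed = 673/1875 = 0.35893; risk in unexposed = 443/2011 = 0.22029.
RR = 0.35893 / 0.22029 = 1.62938
The risk among the exposed is 1.63 times that among the unexposed.

1.629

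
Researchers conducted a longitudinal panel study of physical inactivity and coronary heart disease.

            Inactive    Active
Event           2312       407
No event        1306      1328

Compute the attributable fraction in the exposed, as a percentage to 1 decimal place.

63.3

Reading the table with exposure as columns: a = 2312 (Inactive, case), b = 1306 (Inactive, non-case), c = 407 (Active, case), d = 1328.
Risk in exposed = 2312/3618 = 0.63903; risk in unexposed = 407/1735 = 0.23458.
RR = 0.63903/0.23458 = 2.72411
AR% = (RR − 1)/RR × 100 = (2.72411 − 1)/2.72411 × 100 = 63.2907%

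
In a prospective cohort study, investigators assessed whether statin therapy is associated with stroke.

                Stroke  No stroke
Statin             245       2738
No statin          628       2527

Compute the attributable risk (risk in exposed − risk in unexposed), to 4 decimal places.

-0.1169

Cells: a = 245, b = 2738, c = 628, d = 2527.
Risk in exposed = 245/2983 = 0.082132; risk in unexposed = 628/3155 = 0.199049.
Risk difference = 0.082132 − 0.199049 = -0.116917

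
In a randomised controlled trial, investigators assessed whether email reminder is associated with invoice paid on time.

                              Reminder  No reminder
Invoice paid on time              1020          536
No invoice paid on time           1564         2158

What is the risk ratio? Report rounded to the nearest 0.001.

1.984

Reading the table with exposure as columns: a = 1020 (Reminder, case), b = 1564 (Reminder, non-case), c = 536 (No reminder, case), d = 2158.
Risk in exposed = 1020/2584 = 0.39474; risk in unexposed = 536/2694 = 0.19896.
RR = 0.39474 / 0.19896 = 1.98399
The risk among the exposed is 1.98 times that among the unexposed.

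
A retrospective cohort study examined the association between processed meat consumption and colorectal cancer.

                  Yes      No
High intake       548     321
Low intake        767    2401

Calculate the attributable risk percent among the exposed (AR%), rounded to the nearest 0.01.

Cells: a = 548, b = 321, c = 767, d = 2401.
Risk in exposed = 548/869 = 0.63061; risk in unexposed = 767/3168 = 0.24211.
RR = 0.63061/0.24211 = 2.60466
AR% = (RR − 1)/RR × 100 = (2.60466 − 1)/2.60466 × 100 = 61.6072%

61.61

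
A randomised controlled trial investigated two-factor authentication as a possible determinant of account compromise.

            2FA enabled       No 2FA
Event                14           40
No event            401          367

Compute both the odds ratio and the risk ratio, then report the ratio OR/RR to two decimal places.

Reading the table with exposure as columns: a = 14 (2FA enabled, case), b = 401 (2FA enabled, non-case), c = 40 (No 2FA, case), d = 367.
OR = (14·367)/(401·40) = 5138/16040 = 0.32032
Risk in exposed = 14/415 = 0.03373; risk in unexposed = 40/407 = 0.09828; RR = 0.34325
OR/RR = 0.32032 / 0.34325 = 0.93320
The outcome is rare in both groups, so OR ≈ RR (ratio near 1).

0.93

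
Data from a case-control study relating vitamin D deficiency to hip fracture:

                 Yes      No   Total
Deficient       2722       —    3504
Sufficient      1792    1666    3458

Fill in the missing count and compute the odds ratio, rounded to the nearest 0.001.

3.236

The missing cell is in the exposed row: 3504 − 2722 = 782.
So a = 2722, b = 782, c = 1792, d = 1666.
OR = (a·d)/(b·c) = (2722 × 1666) / (782 × 1792) = 4534852 / 1401344 = 3.23607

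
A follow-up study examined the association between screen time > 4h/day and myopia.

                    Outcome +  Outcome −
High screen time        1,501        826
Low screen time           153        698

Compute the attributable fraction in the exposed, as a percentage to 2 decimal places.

72.13

Cells: a = 1501, b = 826, c = 153, d = 698.
Risk in exposed = 1501/2327 = 0.64504; risk in unexposed = 153/851 = 0.17979.
RR = 0.64504/0.17979 = 3.58775
AR% = (RR − 1)/RR × 100 = (3.58775 − 1)/3.58775 × 100 = 72.1274%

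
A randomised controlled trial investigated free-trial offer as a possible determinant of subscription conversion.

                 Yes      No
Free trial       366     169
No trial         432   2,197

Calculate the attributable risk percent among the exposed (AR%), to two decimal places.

Cells: a = 366, b = 169, c = 432, d = 2197.
Risk in exposed = 366/535 = 0.68411; risk in unexposed = 432/2629 = 0.16432.
RR = 0.68411/0.16432 = 4.16327
AR% = (RR − 1)/RR × 100 = (4.16327 − 1)/4.16327 × 100 = 75.9804%

75.98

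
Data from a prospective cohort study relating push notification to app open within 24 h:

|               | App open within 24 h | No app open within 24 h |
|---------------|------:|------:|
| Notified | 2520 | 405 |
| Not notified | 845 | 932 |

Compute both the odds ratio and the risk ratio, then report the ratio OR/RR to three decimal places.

3.788

Cells: a = 2520, b = 405, c = 845, d = 932.
OR = (2520·932)/(405·845) = 2348640/342225 = 6.86285
Risk in exposed = 2520/2925 = 0.86154; risk in unexposed = 845/1777 = 0.47552; RR = 1.81178
OR/RR = 6.86285 / 1.81178 = 3.78791
The outcome is not rare, so the OR lies further from 1 than the RR.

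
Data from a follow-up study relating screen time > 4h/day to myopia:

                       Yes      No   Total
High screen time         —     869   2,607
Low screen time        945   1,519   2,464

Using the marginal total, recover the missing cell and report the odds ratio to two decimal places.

3.21

The missing cell is in the exposed row: 2607 − 869 = 1738.
So a = 1738, b = 869, c = 945, d = 1519.
OR = (a·d)/(b·c) = (1738 × 1519) / (869 × 945) = 2640022 / 821205 = 3.21481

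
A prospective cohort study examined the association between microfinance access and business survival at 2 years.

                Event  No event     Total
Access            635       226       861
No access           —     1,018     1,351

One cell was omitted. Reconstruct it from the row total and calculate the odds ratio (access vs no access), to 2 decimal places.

The missing cell is in the unexposed row: 1351 − 1018 = 333.
So a = 635, b = 226, c = 333, d = 1018.
OR = (a·d)/(b·c) = (635 × 1018) / (226 × 333) = 646430 / 75258 = 8.58952

8.59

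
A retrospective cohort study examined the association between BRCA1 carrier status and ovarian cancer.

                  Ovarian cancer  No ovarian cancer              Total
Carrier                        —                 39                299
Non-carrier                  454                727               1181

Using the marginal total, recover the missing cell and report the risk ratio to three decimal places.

The missing cell is in the exposed row: 299 − 39 = 260.
So a = 260, b = 39, c = 454, d = 727.
RR = [a/(a+b)] / [c/(c+d)] = (260/299) / (454/1181) = 0.86957/0.38442 = 2.26202

2.262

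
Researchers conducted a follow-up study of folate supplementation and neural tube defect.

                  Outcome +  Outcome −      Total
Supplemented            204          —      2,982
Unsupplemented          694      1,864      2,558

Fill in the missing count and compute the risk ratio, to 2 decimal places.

0.25

The missing cell is in the exposed row: 2982 − 204 = 2778.
So a = 204, b = 2778, c = 694, d = 1864.
RR = [a/(a+b)] / [c/(c+d)] = (204/2982) / (694/2558) = 0.06841/0.27131 = 0.25215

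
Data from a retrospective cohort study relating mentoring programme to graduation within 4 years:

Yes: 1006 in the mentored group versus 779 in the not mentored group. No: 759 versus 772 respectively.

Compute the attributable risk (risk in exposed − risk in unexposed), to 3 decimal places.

0.068

From the description: a = 1006, b = 759, c = 779, d = 772.
Risk in exposed = 1006/1765 = 0.569972; risk in unexposed = 779/1551 = 0.502257.
Risk difference = 0.569972 − 0.502257 = 0.067715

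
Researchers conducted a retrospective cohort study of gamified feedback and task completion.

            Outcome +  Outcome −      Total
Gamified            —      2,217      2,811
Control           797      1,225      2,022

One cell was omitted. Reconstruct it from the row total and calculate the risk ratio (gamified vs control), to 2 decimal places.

0.54

The missing cell is in the exposed row: 2811 − 2217 = 594.
So a = 594, b = 2217, c = 797, d = 1225.
RR = [a/(a+b)] / [c/(c+d)] = (594/2811) / (797/2022) = 0.21131/0.39416 = 0.53610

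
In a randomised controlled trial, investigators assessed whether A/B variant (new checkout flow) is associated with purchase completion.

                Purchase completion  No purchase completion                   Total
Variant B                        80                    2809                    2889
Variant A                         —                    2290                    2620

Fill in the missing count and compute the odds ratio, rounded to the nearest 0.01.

The missing cell is in the unexposed row: 2620 − 2290 = 330.
So a = 80, b = 2809, c = 330, d = 2290.
OR = (a·d)/(b·c) = (80 × 2290) / (2809 × 330) = 183200 / 926970 = 0.19763

0.20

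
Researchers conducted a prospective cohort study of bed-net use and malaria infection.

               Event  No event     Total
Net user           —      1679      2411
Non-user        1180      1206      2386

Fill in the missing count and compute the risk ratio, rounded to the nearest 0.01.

The missing cell is in the exposed row: 2411 − 1679 = 732.
So a = 732, b = 1679, c = 1180, d = 1206.
RR = [a/(a+b)] / [c/(c+d)] = (732/2411) / (1180/2386) = 0.30361/0.49455 = 0.61391

0.61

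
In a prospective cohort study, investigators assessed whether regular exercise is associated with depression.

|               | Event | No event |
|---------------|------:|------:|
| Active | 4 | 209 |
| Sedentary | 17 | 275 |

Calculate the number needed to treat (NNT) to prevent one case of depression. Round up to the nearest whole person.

26

Risk in treated group = 4/213 = 0.01878; risk in control = 17/292 = 0.05822.
Absolute risk reduction = 0.05822 − 0.01878 = 0.03944
NNT = 1 / ARR = 1 / 0.03944 = 25.355 → round up → 26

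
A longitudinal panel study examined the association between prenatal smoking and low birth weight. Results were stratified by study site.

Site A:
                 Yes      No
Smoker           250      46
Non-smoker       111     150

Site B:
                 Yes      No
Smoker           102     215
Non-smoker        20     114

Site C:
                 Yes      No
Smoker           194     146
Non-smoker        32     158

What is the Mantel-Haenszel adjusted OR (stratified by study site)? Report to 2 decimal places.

5.49

OR_MH = Σ(aᵢdᵢ/nᵢ) / Σ(bᵢcᵢ/nᵢ), where nᵢ is the stratum total.
Stratum 1 (Site A): n = 557; a·d/n = 250·150/557 = 67.3250; b·c/n = 46·111/557 = 9.1670
Stratum 2 (Site B): n = 451; a·d/n = 102·114/451 = 25.7827; b·c/n = 215·20/451 = 9.5344
Stratum 3 (Site C): n = 530; a·d/n = 194·158/530 = 57.8340; b·c/n = 146·32/530 = 8.8151
OR_MH = (67.3250 + 25.7827 + 57.8340) / (9.1670 + 9.5344 + 8.8151) = 150.9416 / 27.5164 = 5.48551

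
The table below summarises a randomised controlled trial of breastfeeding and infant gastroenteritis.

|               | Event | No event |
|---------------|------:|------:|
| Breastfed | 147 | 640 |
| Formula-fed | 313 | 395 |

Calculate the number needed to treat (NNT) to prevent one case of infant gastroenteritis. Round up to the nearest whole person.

4

Risk in treated group = 147/787 = 0.18679; risk in control = 313/708 = 0.44209.
Absolute risk reduction = 0.44209 − 0.18679 = 0.25531
NNT = 1 / ARR = 1 / 0.25531 = 3.917 → round up → 4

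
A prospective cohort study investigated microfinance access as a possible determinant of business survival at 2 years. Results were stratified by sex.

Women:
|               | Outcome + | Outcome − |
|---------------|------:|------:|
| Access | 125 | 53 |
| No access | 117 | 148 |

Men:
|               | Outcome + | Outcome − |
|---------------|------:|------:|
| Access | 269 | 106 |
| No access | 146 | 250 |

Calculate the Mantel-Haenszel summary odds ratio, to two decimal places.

OR_MH = Σ(aᵢdᵢ/nᵢ) / Σ(bᵢcᵢ/nᵢ), where nᵢ is the stratum total.
Stratum 1 (Women): n = 443; a·d/n = 125·148/443 = 41.7607; b·c/n = 53·117/443 = 13.9977
Stratum 2 (Men): n = 771; a·d/n = 269·250/771 = 87.2244; b·c/n = 106·146/771 = 20.0726
OR_MH = (41.7607 + 87.2244) / (13.9977 + 20.0726) = 128.9851 / 34.0704 = 3.78584

3.79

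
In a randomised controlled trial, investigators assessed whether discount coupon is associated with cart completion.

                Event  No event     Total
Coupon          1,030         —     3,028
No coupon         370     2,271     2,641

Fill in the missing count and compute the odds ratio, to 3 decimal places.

3.164

The missing cell is in the exposed row: 3028 − 1030 = 1998.
So a = 1030, b = 1998, c = 370, d = 2271.
OR = (a·d)/(b·c) = (1030 × 2271) / (1998 × 370) = 2339130 / 739260 = 3.16415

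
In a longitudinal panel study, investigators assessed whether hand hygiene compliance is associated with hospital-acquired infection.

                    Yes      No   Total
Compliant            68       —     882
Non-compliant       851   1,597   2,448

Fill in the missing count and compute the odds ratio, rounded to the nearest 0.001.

0.157

The missing cell is in the exposed row: 882 − 68 = 814.
So a = 68, b = 814, c = 851, d = 1597.
OR = (a·d)/(b·c) = (68 × 1597) / (814 × 851) = 108596 / 692714 = 0.15677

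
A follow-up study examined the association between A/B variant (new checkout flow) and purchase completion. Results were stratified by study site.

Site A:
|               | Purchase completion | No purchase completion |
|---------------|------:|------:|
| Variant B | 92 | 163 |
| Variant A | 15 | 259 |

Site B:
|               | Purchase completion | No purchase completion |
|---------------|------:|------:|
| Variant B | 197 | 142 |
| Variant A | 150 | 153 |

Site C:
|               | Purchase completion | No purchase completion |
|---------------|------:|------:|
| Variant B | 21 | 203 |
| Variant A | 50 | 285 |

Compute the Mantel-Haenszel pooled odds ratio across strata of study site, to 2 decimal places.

OR_MH = Σ(aᵢdᵢ/nᵢ) / Σ(bᵢcᵢ/nᵢ), where nᵢ is the stratum total.
Stratum 1 (Site A): n = 529; a·d/n = 92·259/529 = 45.0435; b·c/n = 163·15/529 = 4.6219
Stratum 2 (Site B): n = 642; a·d/n = 197·153/642 = 46.9486; b·c/n = 142·150/642 = 33.1776
Stratum 3 (Site C): n = 559; a·d/n = 21·285/559 = 10.7066; b·c/n = 203·50/559 = 18.1574
OR_MH = (45.0435 + 46.9486 + 10.7066) / (4.6219 + 33.1776 + 18.1574) = 102.6987 / 55.9569 = 1.83532

1.84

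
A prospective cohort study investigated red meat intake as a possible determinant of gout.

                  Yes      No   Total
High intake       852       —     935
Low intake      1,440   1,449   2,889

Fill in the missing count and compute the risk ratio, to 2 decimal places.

1.83

The missing cell is in the exposed row: 935 − 852 = 83.
So a = 852, b = 83, c = 1440, d = 1449.
RR = [a/(a+b)] / [c/(c+d)] = (852/935) / (1440/2889) = 0.91123/0.49844 = 1.82816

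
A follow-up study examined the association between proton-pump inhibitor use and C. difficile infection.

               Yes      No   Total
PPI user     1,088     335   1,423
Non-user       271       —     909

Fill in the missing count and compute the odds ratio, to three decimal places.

The missing cell is in the unexposed row: 909 − 271 = 638.
So a = 1088, b = 335, c = 271, d = 638.
OR = (a·d)/(b·c) = (1088 × 638) / (335 × 271) = 694144 / 90785 = 7.64602

7.646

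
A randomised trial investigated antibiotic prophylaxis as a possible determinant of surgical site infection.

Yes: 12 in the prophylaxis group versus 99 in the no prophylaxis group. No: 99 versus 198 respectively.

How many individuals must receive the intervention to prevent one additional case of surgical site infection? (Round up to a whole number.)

Risk in treated group = 12/111 = 0.10811; risk in control = 99/297 = 0.33333.
Absolute risk reduction = 0.33333 − 0.10811 = 0.22523
NNT = 1 / ARR = 1 / 0.22523 = 4.440 → round up → 5

5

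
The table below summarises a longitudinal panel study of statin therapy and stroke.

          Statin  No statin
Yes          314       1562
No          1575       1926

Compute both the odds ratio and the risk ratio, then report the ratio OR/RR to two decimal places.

0.66

Reading the table with exposure as columns: a = 314 (Statin, case), b = 1575 (Statin, non-case), c = 1562 (No statin, case), d = 1926.
OR = (314·1926)/(1575·1562) = 604764/2460150 = 0.24582
Risk in exposed = 314/1889 = 0.16623; risk in unexposed = 1562/3488 = 0.44782; RR = 0.37119
OR/RR = 0.24582 / 0.37119 = 0.66226
The outcome is not rare, so the OR lies further from 1 than the RR.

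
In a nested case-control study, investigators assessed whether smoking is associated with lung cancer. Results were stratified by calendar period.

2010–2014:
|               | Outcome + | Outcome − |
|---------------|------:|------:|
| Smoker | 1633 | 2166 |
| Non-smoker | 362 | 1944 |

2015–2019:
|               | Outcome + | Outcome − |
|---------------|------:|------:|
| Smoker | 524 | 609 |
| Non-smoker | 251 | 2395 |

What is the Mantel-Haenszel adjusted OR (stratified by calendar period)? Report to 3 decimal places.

5.045

OR_MH = Σ(aᵢdᵢ/nᵢ) / Σ(bᵢcᵢ/nᵢ), where nᵢ is the stratum total.
Stratum 1 (2010–2014): n = 6105; a·d/n = 1633·1944/6105 = 519.9921; b·c/n = 2166·362/6105 = 128.4344
Stratum 2 (2015–2019): n = 3779; a·d/n = 524·2395/3779 = 332.0931; b·c/n = 609·251/3779 = 40.4496
OR_MH = (519.9921 + 332.0931) / (128.4344 + 40.4496) = 852.0853 / 168.8840 = 5.04539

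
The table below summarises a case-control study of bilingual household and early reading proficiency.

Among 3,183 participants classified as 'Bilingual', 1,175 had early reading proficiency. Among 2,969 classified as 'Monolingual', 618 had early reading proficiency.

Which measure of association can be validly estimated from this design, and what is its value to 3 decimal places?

2.226

From the description: a = 1175, b = 2008, c = 618, d = 2351.
This is a case-control study: participants were sampled on outcome status, so risks in the source population cannot be estimated directly — relative risk is not valid here. The odds ratio is the appropriate measure.
OR = (a·d)/(b·c) = (1175 × 2351) / (2008 × 618) = 2762425 / 1240944 = 2.22607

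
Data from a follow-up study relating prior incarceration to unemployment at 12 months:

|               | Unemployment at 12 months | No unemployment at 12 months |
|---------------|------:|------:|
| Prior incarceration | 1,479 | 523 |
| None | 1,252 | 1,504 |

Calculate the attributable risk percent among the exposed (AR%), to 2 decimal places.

Cells: a = 1479, b = 523, c = 1252, d = 1504.
Risk in exposed = 1479/2002 = 0.73876; risk in unexposed = 1252/2756 = 0.45428.
RR = 0.73876/0.45428 = 1.62622
AR% = (RR − 1)/RR × 100 = (1.62622 − 1)/1.62622 × 100 = 38.5077%

38.51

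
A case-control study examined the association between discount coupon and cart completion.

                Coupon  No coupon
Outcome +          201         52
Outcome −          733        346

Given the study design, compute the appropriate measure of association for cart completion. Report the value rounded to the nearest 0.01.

1.82

Reading the table with exposure as columns: a = 201 (Coupon, case), b = 733 (Coupon, non-case), c = 52 (No coupon, case), d = 346.
This is a case-control study: participants were sampled on outcome status, so risks in the source population cannot be estimated directly — relative risk is not valid here. The odds ratio is the appropriate measure.
OR = (a·d)/(b·c) = (201 × 346) / (733 × 52) = 69546 / 38116 = 1.82459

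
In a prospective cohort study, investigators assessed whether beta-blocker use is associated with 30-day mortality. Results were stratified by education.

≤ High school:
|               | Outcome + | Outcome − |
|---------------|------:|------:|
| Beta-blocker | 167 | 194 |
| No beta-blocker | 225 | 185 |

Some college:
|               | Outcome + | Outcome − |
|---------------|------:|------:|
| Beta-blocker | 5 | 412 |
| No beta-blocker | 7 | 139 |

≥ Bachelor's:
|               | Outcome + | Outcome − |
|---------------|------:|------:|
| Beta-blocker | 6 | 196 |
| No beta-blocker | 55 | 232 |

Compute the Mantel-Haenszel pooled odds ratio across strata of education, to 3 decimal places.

0.527

OR_MH = Σ(aᵢdᵢ/nᵢ) / Σ(bᵢcᵢ/nᵢ), where nᵢ is the stratum total.
Stratum 1 (≤ High school): n = 771; a·d/n = 167·185/771 = 40.0713; b·c/n = 194·225/771 = 56.6148
Stratum 2 (Some college): n = 563; a·d/n = 5·139/563 = 1.2345; b·c/n = 412·7/563 = 5.1226
Stratum 3 (≥ Bachelor's): n = 489; a·d/n = 6·232/489 = 2.8466; b·c/n = 196·55/489 = 22.0450
OR_MH = (40.0713 + 1.2345 + 2.8466) / (56.6148 + 5.1226 + 22.0450) = 44.1524 / 83.7823 = 0.52699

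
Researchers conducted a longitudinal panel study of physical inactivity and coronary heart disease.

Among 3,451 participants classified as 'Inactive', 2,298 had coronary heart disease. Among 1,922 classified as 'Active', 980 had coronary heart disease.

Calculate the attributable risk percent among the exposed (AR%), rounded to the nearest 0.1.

From the description: a = 2298, b = 1153, c = 980, d = 942.
Risk in exposed = 2298/3451 = 0.66589; risk in unexposed = 980/1922 = 0.50989.
RR = 0.66589/0.50989 = 1.30597
AR% = (RR − 1)/RR × 100 = (1.30597 − 1)/1.30597 × 100 = 23.4284%

23.4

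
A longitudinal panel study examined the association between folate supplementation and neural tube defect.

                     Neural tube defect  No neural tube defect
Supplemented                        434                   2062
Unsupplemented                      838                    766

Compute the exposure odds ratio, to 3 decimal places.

Cells: a = 434, b = 2062, c = 838, d = 766.
OR = (a·d)/(b·c) = (434 × 766) / (2062 × 838) = 332444 / 1727956 = 0.19239
Exposure is associated with lower odds of neural tube defect (OR = 0.19 < 1).

0.192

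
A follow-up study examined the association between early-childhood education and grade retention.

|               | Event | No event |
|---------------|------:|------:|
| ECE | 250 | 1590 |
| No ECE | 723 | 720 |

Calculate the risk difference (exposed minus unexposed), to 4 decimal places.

-0.3652

Cells: a = 250, b = 1590, c = 723, d = 720.
Risk in exposed = 250/1840 = 0.135870; risk in unexposed = 723/1443 = 0.501040.
Risk difference = 0.135870 − 0.501040 = -0.365170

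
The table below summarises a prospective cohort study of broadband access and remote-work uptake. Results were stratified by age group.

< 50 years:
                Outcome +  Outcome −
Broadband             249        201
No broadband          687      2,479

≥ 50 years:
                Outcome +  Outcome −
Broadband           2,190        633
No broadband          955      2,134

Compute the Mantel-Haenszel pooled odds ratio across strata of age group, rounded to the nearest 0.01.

OR_MH = Σ(aᵢdᵢ/nᵢ) / Σ(bᵢcᵢ/nᵢ), where nᵢ is the stratum total.
Stratum 1 (< 50 years): n = 3616; a·d/n = 249·2479/3616 = 170.7055; b·c/n = 201·687/3616 = 38.1878
Stratum 2 (≥ 50 years): n = 5912; a·d/n = 2190·2134/5912 = 790.5041; b·c/n = 633·955/5912 = 102.2522
OR_MH = (170.7055 + 790.5041) / (38.1878 + 102.2522) = 961.2095 / 140.4400 = 6.84427

6.84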